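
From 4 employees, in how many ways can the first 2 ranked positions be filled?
P(4,2) = 4!/(4-2)! = 12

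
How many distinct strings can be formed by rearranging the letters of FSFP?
4! / (2! × 1! × 1!) = 12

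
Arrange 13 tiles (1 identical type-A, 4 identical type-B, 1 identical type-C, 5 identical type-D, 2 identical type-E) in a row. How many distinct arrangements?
13! / (1! × 4! × 1! × 5! × 2!) = 1081080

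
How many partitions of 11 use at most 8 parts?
By conjugation, equals partitions of 11 into parts ≤ 8. Let r_j(i) = number of partitions of i into parts ≤ j, for i = 0..11. r_1(i) = 1 for all i; r_j(i) = r_{j-1}(i) + r_j(i-j). Rows j = 2..8: ≤2: 1 1 2 2 3 3 4 4 5 5 6 6; ≤3: 1 1 2 3 4 5 7 8 10 12 14 16; ≤4: 1 1 2 3 5 6 9 11 15 18 23 27; ≤5: 1 1 2 3 5 7 10 13 18 23 30 37; ≤6: 1 1 2 3 5 7 11 14 20 26 35 44; ≤7: 1 1 2 3 5 7 11 15 21 28 38 49; ≤8: 1 1 2 3 5 7 11 15 22 29 40 52. r_8(11) = 52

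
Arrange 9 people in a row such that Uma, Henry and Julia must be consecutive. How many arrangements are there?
Treat the 3 as one block: (9-3+1)! × 3! = 5040 × 6 = 30240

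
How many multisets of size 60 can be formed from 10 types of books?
C(60+10-1, 10-1) = C(69, 9) = 56672074888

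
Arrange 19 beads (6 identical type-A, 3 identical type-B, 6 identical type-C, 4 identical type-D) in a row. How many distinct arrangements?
19! / (6! × 3! × 6! × 4!) = 1629547920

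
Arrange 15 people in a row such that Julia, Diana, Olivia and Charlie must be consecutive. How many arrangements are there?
Treat the 4 as one block: (15-4+1)! × 4! = 479001600 × 24 = 11496038400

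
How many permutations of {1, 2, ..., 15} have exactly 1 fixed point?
Choose the 1 fixed point C(15,1) = 15, derange the rest: !14 = Σ_{j=0}^{14} (-1)^j·14!/j! = 87178291200 - 87178291200 + 43589145600 - 14529715200 + 3632428800 - 726485760 + 121080960 - 17297280 + 2162160 - 240240 + 24024 - 2184 + 182 - 14 + 1 = 32071101049. Product = 15 × 32071101049 = 481066515735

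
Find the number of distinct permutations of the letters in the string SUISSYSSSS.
10! / (1! × 1! × 1! × 7!) = 720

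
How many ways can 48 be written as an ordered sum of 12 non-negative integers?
C(48+12-1, 12-1) = C(59, 11) = 279871768995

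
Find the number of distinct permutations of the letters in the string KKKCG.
5! / (1! × 1! × 3!) = 20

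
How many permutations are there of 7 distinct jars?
7! = 5040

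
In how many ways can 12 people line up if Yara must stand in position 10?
Fix one position: (12-1)! = 39916800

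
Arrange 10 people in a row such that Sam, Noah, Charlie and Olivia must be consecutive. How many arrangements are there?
Treat the 4 as one block: (10-4+1)! × 4! = 5040 × 24 = 120960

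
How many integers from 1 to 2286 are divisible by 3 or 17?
⌊2286/3⌋ + ⌊2286/17⌋ - ⌊2286/51⌋ = 762 + 134 - 44 = 852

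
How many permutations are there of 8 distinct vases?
8! = 40320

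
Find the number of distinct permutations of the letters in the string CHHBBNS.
7! / (2! × 1! × 1! × 1! × 2!) = 1260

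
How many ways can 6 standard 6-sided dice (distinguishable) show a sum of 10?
Coefficient of x^10 in (x + x² + ... + x^6)^6. By inclusion-exclusion on dice exceeding 6: Σ_j (-1)^j C(6,j)·C(10-1-6j, 5) = C(6,0)·C(9,5) = 1·126 = 126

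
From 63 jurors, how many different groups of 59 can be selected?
C(63,59) = 63!/(59!×4!) = 595665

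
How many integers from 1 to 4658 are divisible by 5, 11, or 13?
⌊4658/5⌋+⌊4658/11⌋+⌊4658/13⌋ - ⌊4658/55⌋-⌊4658/65⌋-⌊4658/143⌋ + ⌊4658/715⌋ = 931+423+358 - 84-71-32 + 6 = 1531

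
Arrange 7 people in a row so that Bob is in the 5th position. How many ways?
Fix one position: (7-1)! = 720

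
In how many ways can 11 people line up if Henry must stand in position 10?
Fix one position: (11-1)! = 3628800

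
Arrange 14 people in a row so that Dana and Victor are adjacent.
Treat as block: (14-1)! × 2! = 6227020800 × 2 = 12454041600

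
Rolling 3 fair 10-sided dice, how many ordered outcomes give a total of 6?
Coefficient of x^6 in (x + x² + ... + x^10)^3. By inclusion-exclusion on dice exceeding 10: Σ_j (-1)^j C(3,j)·C(6-1-10j, 2) = C(3,0)·C(5,2) = 1·10 = 10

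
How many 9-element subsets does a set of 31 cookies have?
C(31,9) = 31!/(9!×22!) = 20160075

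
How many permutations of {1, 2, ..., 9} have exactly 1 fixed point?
Choose the 1 fixed point C(9,1) = 9, derange the rest: !8 = Σ_{j=0}^{8} (-1)^j·8!/j! = 40320 - 40320 + 20160 - 6720 + 1680 - 336 + 56 - 8 + 1 = 14833. Product = 9 × 14833 = 133497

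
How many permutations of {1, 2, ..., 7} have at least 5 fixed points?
Exactly j fixed points: C(7,j)·!(7-j); sum over j ≥ 5 (derangement numbers via !m = (m-1)·(!(m-1) + !(m-2)): !0..!2 = 1, 0, 1). Σ_{j=5}^{7} C(7,j)·!(7-j) = C(7,5)·!2 + C(7,6)·!1 + C(7,7)·!0 = 21·1 + 7·0 + 1·1 = 22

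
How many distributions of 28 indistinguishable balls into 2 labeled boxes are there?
C(28+2-1, 2-1) = C(29, 1) = 29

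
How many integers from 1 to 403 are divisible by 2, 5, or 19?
⌊403/2⌋+⌊403/5⌋+⌊403/19⌋ - ⌊403/10⌋-⌊403/38⌋-⌊403/95⌋ + ⌊403/190⌋ = 201+80+21 - 40-10-4 + 2 = 250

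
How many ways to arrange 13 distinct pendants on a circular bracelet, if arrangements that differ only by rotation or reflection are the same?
(13-1)!/2 = 479001600/2 = 239500800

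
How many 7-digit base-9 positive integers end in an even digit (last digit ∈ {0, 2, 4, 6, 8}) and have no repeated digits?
Last∈{0,2,4,6,8}. Last=0: 20160. Last nonzero: 4×7×P(7,5) = 70560. Total = 90720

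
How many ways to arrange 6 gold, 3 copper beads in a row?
9! / (6! × 3!) = 84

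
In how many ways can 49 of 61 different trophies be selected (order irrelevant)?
C(61,49) = 61!/(49!×12!) = 1742058970275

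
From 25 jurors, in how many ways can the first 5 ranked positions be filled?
P(25,5) = 25!/(25-5)! = 6375600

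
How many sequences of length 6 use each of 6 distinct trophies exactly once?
6! = 720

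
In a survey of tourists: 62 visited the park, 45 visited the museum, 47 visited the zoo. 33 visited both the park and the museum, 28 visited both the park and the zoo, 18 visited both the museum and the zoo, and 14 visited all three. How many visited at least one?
|A∪B∪C| = 62+45+47-33-28-18+14 = 89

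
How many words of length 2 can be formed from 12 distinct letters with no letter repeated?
P(12,2) = 12!/(12-2)! = 132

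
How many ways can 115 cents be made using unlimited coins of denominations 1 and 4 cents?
Coefficient of x^115 in 1/(1-x^1) · 1/(1-x^4). Use j coins of 4 for j = 0..⌊115/4⌋ = 28, the rest in 1s: 28 + 1 = 29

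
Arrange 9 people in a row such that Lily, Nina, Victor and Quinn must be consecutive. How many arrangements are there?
Treat the 4 as one block: (9-4+1)! × 4! = 720 × 24 = 17280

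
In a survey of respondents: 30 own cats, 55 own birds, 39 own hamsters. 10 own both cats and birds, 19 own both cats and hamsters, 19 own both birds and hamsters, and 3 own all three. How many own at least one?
|A∪B∪C| = 30+55+39-10-19-19+3 = 79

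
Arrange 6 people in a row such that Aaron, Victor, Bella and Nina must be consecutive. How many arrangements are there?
Treat the 4 as one block: (6-4+1)! × 4! = 6 × 24 = 144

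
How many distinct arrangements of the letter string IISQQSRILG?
10! / (1! × 3! × 1! × 1! × 2! × 2!) = 151200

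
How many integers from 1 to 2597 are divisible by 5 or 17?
⌊2597/5⌋ + ⌊2597/17⌋ - ⌊2597/85⌋ = 519 + 152 - 30 = 641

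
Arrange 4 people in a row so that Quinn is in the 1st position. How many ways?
Fix one position: (4-1)! = 6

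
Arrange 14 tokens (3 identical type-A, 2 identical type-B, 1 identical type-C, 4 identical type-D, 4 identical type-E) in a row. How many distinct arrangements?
14! / (3! × 2! × 1! × 4! × 4!) = 12612600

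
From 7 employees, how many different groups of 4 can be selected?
C(7,4) = 7!/(4!×3!) = 35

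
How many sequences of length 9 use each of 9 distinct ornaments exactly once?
9! = 362880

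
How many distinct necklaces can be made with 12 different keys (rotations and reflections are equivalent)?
(12-1)!/2 = 39916800/2 = 19958400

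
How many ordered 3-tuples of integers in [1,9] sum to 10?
Coefficient of x^10 in (x + x² + ... + x^9)^3. By inclusion-exclusion on dice exceeding 9: Σ_j (-1)^j C(3,j)·C(10-1-9j, 2) = C(3,0)·C(9,2) = 1·36 = 36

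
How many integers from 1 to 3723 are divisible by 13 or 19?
⌊3723/13⌋ + ⌊3723/19⌋ - ⌊3723/247⌋ = 286 + 195 - 15 = 466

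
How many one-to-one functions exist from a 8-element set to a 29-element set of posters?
P(29,8) = 29!/(29-8)! = 173059286400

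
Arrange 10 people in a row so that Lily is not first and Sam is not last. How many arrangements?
By inclusion-exclusion: 10! - 2×(10-1)! + (10-2)! = 3628800 - 725760 + 40320 = 2943360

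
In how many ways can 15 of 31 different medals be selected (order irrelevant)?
C(31,15) = 31!/(15!×16!) = 300540195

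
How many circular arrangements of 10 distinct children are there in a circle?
Circular: fix one position, arrange the rest. (10-1)! = 362880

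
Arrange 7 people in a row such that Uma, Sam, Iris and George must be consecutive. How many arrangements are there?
Treat the 4 as one block: (7-4+1)! × 4! = 24 × 24 = 576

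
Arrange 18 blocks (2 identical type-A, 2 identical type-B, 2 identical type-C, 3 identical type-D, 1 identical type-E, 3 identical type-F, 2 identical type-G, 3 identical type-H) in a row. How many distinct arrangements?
18! / (2! × 2! × 2! × 3! × 1! × 3! × 2! × 3!) = 1852538688000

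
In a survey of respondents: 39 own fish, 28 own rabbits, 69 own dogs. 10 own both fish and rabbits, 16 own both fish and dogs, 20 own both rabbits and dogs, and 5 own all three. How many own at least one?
|A∪B∪C| = 39+28+69-10-16-20+5 = 95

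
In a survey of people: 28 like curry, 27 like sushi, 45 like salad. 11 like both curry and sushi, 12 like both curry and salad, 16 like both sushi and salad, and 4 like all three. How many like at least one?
|A∪B∪C| = 28+27+45-11-12-16+4 = 65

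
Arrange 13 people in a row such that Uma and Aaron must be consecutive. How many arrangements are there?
Treat the 2 as one block: (13-2+1)! × 2! = 479001600 × 2 = 958003200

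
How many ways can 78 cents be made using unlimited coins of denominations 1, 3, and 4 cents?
Coefficient of x^78 in 1/(1-x^1) · 1/(1-x^3) · 1/(1-x^4). Case on j = number of 4-cent coins (j = 0..19); remainder r = 78 - 4j is made from {1,3} in ⌊r/3⌋+1 ways. r = 78, 74, 70, 66, 62, 58, 54, 50, 46, 42, 38, 34, 30, 26, 22, 18, 14, 10, 6, 2 → 27 + 25 + 24 + 23 + 21 + 20 + 19 + 17 + 16 + 15 + 13 + 12 + 11 + 9 + 8 + 7 + 5 + 4 + 3 + 1 = 280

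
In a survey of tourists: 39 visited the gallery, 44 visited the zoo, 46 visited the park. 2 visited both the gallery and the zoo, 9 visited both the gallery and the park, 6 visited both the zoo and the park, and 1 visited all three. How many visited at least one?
|A∪B∪C| = 39+44+46-2-9-6+1 = 113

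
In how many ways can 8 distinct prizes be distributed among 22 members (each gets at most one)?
P(22,8) = 22!/(22-8)! = 12893126400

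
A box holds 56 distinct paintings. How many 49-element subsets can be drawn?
C(56,49) = 56!/(49!×7!) = 231917400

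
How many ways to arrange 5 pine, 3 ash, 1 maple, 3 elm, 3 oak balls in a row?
15! / (5! × 3! × 1! × 3! × 3!) = 50450400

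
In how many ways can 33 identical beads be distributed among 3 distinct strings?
C(33+3-1, 3-1) = C(35, 2) = 595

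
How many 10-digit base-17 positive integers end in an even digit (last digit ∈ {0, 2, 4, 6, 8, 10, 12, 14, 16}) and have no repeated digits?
Last∈{0,2,4,6,8,10,12,14,16}. Last=0: 4151347200. Last nonzero: 8×15×P(15,8) = 31135104000. Total = 35286451200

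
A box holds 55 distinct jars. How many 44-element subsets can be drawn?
C(55,44) = 55!/(44!×11!) = 119653565850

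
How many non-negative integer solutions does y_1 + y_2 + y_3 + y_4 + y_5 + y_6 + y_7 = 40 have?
C(40+7-1, 7-1) = C(46, 6) = 9366819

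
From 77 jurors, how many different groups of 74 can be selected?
C(77,74) = 77!/(74!×3!) = 73150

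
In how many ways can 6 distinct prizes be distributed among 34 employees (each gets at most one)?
P(34,6) = 34!/(34-6)! = 968330880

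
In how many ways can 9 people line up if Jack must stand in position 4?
Fix one position: (9-1)! = 40320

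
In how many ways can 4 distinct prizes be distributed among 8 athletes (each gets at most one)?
P(8,4) = 8!/(8-4)! = 1680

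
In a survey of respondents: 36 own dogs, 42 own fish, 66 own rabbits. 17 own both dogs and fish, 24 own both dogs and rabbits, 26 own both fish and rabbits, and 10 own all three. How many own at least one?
|A∪B∪C| = 36+42+66-17-24-26+10 = 87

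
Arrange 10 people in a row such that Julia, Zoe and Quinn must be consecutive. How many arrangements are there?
Treat the 3 as one block: (10-3+1)! × 3! = 40320 × 6 = 241920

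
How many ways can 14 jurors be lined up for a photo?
14! = 87178291200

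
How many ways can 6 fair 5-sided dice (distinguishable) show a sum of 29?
Coefficient of x^29 in (x + x² + ... + x^5)^6. By inclusion-exclusion on dice exceeding 5: Σ_j (-1)^j C(6,j)·C(29-1-5j, 5) = C(6,0)·C(28,5) - C(6,1)·C(23,5) + C(6,2)·C(18,5) - C(6,3)·C(13,5) + C(6,4)·C(8,5) = 1·98280 - 6·33649 + 15·8568 - 20·1287 + 15·56 = 6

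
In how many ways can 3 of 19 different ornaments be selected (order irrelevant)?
C(19,3) = 19!/(3!×16!) = 969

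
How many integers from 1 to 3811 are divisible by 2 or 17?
⌊3811/2⌋ + ⌊3811/17⌋ - ⌊3811/34⌋ = 1905 + 224 - 112 = 2017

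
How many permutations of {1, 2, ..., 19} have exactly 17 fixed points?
Choose the 17 fixed points C(19,17) = 171, derange the rest: !2 = Σ_{j=0}^{2} (-1)^j·2!/j! = 2 - 2 + 1 = 1. Product = 171 × 1 = 171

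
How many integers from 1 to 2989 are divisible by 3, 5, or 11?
⌊2989/3⌋+⌊2989/5⌋+⌊2989/11⌋ - ⌊2989/15⌋-⌊2989/33⌋-⌊2989/55⌋ + ⌊2989/165⌋ = 996+597+271 - 199-90-54 + 18 = 1539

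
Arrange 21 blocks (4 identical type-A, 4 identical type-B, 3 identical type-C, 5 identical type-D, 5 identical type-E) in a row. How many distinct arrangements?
21! / (4! × 4! × 3! × 5! × 5!) = 1026615189600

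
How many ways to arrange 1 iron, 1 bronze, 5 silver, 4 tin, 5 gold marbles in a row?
16! / (1! × 1! × 5! × 4! × 5!) = 60540480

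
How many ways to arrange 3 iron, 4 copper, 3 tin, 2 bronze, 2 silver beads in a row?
14! / (3! × 4! × 3! × 2! × 2!) = 25225200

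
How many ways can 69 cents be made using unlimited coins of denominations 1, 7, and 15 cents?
Coefficient of x^69 in 1/(1-x^1) · 1/(1-x^7) · 1/(1-x^15). Case on j = number of 15-cent coins (j = 0..4); remainder r = 69 - 15j is made from {1,7} in ⌊r/7⌋+1 ways. r = 69, 54, 39, 24, 9 → 10 + 8 + 6 + 4 + 2 = 30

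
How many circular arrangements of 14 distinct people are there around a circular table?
Circular: fix one position, arrange the rest. (14-1)! = 6227020800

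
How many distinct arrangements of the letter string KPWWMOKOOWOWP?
13! / (2! × 4! × 2! × 4! × 1!) = 2702700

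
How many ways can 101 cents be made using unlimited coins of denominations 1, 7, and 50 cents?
Coefficient of x^101 in 1/(1-x^1) · 1/(1-x^7) · 1/(1-x^50). Case on j = number of 50-cent coins (j = 0..2); remainder r = 101 - 50j is made from {1,7} in ⌊r/7⌋+1 ways. r = 101, 51, 1 → 15 + 8 + 1 = 24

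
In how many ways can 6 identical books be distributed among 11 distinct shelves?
C(6+11-1, 11-1) = C(16, 10) = 8008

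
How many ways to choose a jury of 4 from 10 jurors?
C(10,4) = 10!/(4!×6!) = 210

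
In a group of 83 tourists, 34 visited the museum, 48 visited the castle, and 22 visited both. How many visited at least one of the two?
|A∪B| = |A| + |B| - |A∩B| = 34 + 48 - 22 = 60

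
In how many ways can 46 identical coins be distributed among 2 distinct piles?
C(46+2-1, 2-1) = C(47, 1) = 47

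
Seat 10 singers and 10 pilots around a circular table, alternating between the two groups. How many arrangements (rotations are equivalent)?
Fix one of the singers: (10-1)! ways for the remaining singers, × 10! ways for the pilots = 362880 × 3628800 = 1316818944000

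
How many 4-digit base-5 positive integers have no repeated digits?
First digit: 4 choices (nonzero). Then descending: 4 × 4 × 3 × 2 = 96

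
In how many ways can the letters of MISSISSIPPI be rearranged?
11! / (1! × 4! × 4! × 2!) = 34650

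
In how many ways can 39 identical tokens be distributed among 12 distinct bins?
C(39+12-1, 12-1) = C(50, 11) = 37353738800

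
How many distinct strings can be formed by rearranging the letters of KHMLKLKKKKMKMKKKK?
17! / (1! × 3! × 2! × 11!) = 742560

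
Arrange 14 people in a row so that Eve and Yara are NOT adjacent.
Total - adjacent = 14! - (14-1)!×2 = 87178291200 - 12454041600 = 74724249600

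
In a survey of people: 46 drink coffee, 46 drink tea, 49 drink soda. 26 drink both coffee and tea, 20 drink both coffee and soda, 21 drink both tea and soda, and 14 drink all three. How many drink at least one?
|A∪B∪C| = 46+46+49-26-20-21+14 = 88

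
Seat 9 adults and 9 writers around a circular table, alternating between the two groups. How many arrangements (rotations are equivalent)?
Fix one of the adults: (9-1)! ways for the remaining adults, × 9! ways for the writers = 40320 × 362880 = 14631321600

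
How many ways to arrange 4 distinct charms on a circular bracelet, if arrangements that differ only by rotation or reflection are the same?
(4-1)!/2 = 6/2 = 3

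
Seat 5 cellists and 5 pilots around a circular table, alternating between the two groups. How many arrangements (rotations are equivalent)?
Fix one of the cellists: (5-1)! ways for the remaining cellists, × 5! ways for the pilots = 24 × 120 = 2880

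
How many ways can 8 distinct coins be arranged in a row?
8! = 40320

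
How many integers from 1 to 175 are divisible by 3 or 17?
⌊175/3⌋ + ⌊175/17⌋ - ⌊175/51⌋ = 58 + 10 - 3 = 65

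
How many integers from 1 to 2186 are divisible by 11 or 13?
⌊2186/11⌋ + ⌊2186/13⌋ - ⌊2186/143⌋ = 198 + 168 - 15 = 351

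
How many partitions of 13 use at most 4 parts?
By conjugation, equals partitions of 13 into parts ≤ 4. Let r_j(i) = number of partitions of i into parts ≤ j, for i = 0..13. r_1(i) = 1 for all i; r_j(i) = r_{j-1}(i) + r_j(i-j). Rows j = 2..4: ≤2: 1 1 2 2 3 3 4 4 5 5 6 6 7 7; ≤3: 1 1 2 3 4 5 7 8 10 12 14 16 19 21; ≤4: 1 1 2 3 5 6 9 11 15 18 23 27 34 39. r_4(13) = 39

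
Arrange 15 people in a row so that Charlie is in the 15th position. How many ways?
Fix one position: (15-1)! = 87178291200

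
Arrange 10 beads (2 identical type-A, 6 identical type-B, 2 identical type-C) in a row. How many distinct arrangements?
10! / (2! × 6! × 2!) = 1260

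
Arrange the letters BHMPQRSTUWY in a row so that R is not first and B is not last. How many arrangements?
By inclusion-exclusion: 11! - 2×(11-1)! + (11-2)! = 39916800 - 7257600 + 362880 = 33022080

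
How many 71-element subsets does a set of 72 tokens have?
C(72,71) = 72!/(71!×1!) = 72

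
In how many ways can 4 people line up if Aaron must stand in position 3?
Fix one position: (4-1)! = 6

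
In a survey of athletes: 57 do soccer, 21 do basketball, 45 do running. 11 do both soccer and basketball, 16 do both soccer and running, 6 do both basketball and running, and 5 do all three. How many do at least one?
|A∪B∪C| = 57+21+45-11-16-6+5 = 95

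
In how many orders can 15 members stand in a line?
15! = 1307674368000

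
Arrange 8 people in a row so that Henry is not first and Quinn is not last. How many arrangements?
By inclusion-exclusion: 8! - 2×(8-1)! + (8-2)! = 40320 - 10080 + 720 = 30960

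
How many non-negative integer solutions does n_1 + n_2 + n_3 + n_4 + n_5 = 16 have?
C(16+5-1, 5-1) = C(20, 4) = 4845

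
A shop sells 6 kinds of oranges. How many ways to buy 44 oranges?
C(44+6-1, 6-1) = C(49, 5) = 1906884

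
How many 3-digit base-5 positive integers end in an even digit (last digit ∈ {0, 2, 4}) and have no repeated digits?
Last∈{0,2,4}. Last=0: 12. Last nonzero: 2×3×P(3,1) = 18. Total = 30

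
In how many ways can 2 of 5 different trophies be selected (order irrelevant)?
C(5,2) = 5!/(2!×3!) = 10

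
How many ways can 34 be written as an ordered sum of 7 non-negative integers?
C(34+7-1, 7-1) = C(40, 6) = 3838380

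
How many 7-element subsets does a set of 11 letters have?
C(11,7) = 11!/(7!×4!) = 330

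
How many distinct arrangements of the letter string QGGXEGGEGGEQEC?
14! / (1! × 6! × 1! × 4! × 2!) = 2522520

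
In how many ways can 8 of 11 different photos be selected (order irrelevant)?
C(11,8) = 11!/(8!×3!) = 165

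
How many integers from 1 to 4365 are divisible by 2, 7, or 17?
⌊4365/2⌋+⌊4365/7⌋+⌊4365/17⌋ - ⌊4365/14⌋-⌊4365/34⌋-⌊4365/119⌋ + ⌊4365/238⌋ = 2182+623+256 - 311-128-36 + 18 = 2604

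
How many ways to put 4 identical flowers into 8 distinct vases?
C(4+8-1, 8-1) = C(11, 7) = 330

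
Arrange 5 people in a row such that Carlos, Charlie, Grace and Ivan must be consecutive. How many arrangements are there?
Treat the 4 as one block: (5-4+1)! × 4! = 2 × 24 = 48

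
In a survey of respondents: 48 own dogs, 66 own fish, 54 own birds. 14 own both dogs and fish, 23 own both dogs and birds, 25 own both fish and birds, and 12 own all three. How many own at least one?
|A∪B∪C| = 48+66+54-14-23-25+12 = 118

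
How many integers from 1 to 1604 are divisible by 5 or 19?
⌊1604/5⌋ + ⌊1604/19⌋ - ⌊1604/95⌋ = 320 + 84 - 16 = 388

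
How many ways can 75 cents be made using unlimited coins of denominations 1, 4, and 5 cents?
Coefficient of x^75 in 1/(1-x^1) · 1/(1-x^4) · 1/(1-x^5). Case on j = number of 5-cent coins (j = 0..15); remainder r = 75 - 5j is made from {1,4} in ⌊r/4⌋+1 ways. r = 75, 70, 65, 60, 55, 50, 45, 40, 35, 30, 25, 20, 15, 10, 5, 0 → 19 + 18 + 17 + 16 + 14 + 13 + 12 + 11 + 9 + 8 + 7 + 6 + 4 + 3 + 2 + 1 = 160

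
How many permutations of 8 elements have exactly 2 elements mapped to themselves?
Choose the 2 fixed points C(8,2) = 28, derange the rest: !6 = Σ_{j=0}^{6} (-1)^j·6!/j! = 720 - 720 + 360 - 120 + 30 - 6 + 1 = 265. Product = 28 × 265 = 7420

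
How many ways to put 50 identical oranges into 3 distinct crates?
C(50+3-1, 3-1) = C(52, 2) = 1326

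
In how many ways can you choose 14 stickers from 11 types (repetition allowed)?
C(14+11-1, 11-1) = C(24, 10) = 1961256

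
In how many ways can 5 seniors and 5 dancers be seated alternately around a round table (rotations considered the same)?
Fix one of the seniors: (5-1)! ways for the remaining seniors, × 5! ways for the dancers = 24 × 120 = 2880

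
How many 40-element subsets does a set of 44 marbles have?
C(44,40) = 44!/(40!×4!) = 135751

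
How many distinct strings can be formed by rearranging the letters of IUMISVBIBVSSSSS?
15! / (2! × 1! × 1! × 3! × 6! × 2!) = 75675600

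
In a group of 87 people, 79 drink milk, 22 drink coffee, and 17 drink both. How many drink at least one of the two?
|A∪B| = |A| + |B| - |A∩B| = 79 + 22 - 17 = 84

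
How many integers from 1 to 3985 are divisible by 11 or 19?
⌊3985/11⌋ + ⌊3985/19⌋ - ⌊3985/209⌋ = 362 + 209 - 19 = 552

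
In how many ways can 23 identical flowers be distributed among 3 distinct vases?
C(23+3-1, 3-1) = C(25, 2) = 300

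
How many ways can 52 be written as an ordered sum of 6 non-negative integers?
C(52+6-1, 6-1) = C(57, 5) = 4187106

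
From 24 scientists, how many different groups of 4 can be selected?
C(24,4) = 24!/(4!×20!) = 10626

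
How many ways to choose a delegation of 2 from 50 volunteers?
C(50,2) = 50!/(2!×48!) = 1225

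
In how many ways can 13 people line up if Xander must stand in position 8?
Fix one position: (13-1)! = 479001600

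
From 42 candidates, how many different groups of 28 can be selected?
C(42,28) = 42!/(28!×14!) = 52860229080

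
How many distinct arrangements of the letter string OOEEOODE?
8! / (3! × 1! × 4!) = 280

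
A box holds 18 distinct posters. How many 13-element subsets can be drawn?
C(18,13) = 18!/(13!×5!) = 8568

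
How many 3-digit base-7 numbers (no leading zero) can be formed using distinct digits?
First digit: 6 choices (nonzero). Then descending: 6 × 6 × 5 = 180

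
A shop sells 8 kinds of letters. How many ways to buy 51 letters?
C(51+8-1, 8-1) = C(58, 7) = 300674088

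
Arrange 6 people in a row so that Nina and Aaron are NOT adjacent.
Total - adjacent = 6! - (6-1)!×2 = 720 - 240 = 480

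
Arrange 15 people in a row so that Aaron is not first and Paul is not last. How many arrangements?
By inclusion-exclusion: 15! - 2×(15-1)! + (15-2)! = 1307674368000 - 174356582400 + 6227020800 = 1139544806400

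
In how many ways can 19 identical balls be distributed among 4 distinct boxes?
C(19+4-1, 4-1) = C(22, 3) = 1540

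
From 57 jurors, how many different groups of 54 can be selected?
C(57,54) = 57!/(54!×3!) = 29260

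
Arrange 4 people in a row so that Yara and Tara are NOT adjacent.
Total - adjacent = 4! - (4-1)!×2 = 24 - 12 = 12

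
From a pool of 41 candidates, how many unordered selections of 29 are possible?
C(41,29) = 41!/(29!×12!) = 7898654920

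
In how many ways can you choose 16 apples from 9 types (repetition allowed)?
C(16+9-1, 9-1) = C(24, 8) = 735471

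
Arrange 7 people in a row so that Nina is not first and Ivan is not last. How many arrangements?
By inclusion-exclusion: 7! - 2×(7-1)! + (7-2)! = 5040 - 1440 + 120 = 3720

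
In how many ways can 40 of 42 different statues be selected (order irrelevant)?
C(42,40) = 42!/(40!×2!) = 861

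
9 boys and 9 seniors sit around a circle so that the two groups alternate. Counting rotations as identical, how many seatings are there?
Fix one of the boys: (9-1)! ways for the remaining boys, × 9! ways for the seniors = 40320 × 362880 = 14631321600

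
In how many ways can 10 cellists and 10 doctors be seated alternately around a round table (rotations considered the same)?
Fix one of the cellists: (10-1)! ways for the remaining cellists, × 10! ways for the doctors = 362880 × 3628800 = 1316818944000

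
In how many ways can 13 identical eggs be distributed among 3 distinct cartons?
C(13+3-1, 3-1) = C(15, 2) = 105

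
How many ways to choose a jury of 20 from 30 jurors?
C(30,20) = 30!/(20!×10!) = 30045015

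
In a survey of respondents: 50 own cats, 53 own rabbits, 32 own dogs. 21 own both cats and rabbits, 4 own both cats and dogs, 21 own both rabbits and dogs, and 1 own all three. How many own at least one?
|A∪B∪C| = 50+53+32-21-4-21+1 = 90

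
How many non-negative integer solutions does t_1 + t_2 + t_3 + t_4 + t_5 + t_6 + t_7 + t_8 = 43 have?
C(43+8-1, 8-1) = C(50, 7) = 99884400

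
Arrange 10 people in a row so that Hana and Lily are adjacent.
Treat as block: (10-1)! × 2! = 362880 × 2 = 725760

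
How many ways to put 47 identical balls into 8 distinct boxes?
C(47+8-1, 8-1) = C(54, 7) = 177100560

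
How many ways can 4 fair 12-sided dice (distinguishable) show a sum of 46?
Coefficient of x^46 in (x + x² + ... + x^12)^4. By inclusion-exclusion on dice exceeding 12: Σ_j (-1)^j C(4,j)·C(46-1-12j, 3) = C(4,0)·C(45,3) - C(4,1)·C(33,3) + C(4,2)·C(21,3) - C(4,3)·C(9,3) = 1·14190 - 4·5456 + 6·1330 - 4·84 = 10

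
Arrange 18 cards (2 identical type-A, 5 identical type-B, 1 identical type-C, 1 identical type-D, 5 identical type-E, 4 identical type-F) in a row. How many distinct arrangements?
18! / (2! × 5! × 1! × 1! × 5! × 4!) = 9262693440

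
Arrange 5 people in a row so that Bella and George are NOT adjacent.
Total - adjacent = 5! - (5-1)!×2 = 120 - 48 = 72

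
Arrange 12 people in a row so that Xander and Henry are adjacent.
Treat as block: (12-1)! × 2! = 39916800 × 2 = 79833600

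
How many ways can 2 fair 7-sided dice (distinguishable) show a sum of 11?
Coefficient of x^11 in (x + x² + ... + x^7)^2. By inclusion-exclusion on dice exceeding 7: Σ_j (-1)^j C(2,j)·C(11-1-7j, 1) = C(2,0)·C(10,1) - C(2,1)·C(3,1) = 1·10 - 2·3 = 4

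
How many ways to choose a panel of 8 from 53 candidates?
C(53,8) = 53!/(8!×45!) = 886322710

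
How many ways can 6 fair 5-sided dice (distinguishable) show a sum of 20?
Coefficient of x^20 in (x + x² + ... + x^5)^6. By inclusion-exclusion on dice exceeding 5: Σ_j (-1)^j C(6,j)·C(20-1-5j, 5) = C(6,0)·C(19,5) - C(6,1)·C(14,5) + C(6,2)·C(9,5) = 1·11628 - 6·2002 + 15·126 = 1506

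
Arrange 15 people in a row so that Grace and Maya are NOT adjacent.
Total - adjacent = 15! - (15-1)!×2 = 1307674368000 - 174356582400 = 1133317785600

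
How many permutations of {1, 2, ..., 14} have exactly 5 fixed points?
Choose the 5 fixed points C(14,5) = 2002, derange the rest: !9 = Σ_{j=0}^{9} (-1)^j·9!/j! = 362880 - 362880 + 181440 - 60480 + 15120 - 3024 + 504 - 72 + 9 - 1 = 133496. Product = 2002 × 133496 = 267258992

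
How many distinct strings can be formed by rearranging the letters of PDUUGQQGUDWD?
12! / (2! × 2! × 1! × 1! × 3! × 3!) = 3326400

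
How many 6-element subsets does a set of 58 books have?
C(58,6) = 58!/(6!×52!) = 40475358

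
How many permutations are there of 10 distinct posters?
10! = 3628800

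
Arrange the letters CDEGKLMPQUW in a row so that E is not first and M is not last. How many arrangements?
By inclusion-exclusion: 11! - 2×(11-1)! + (11-2)! = 39916800 - 7257600 + 362880 = 33022080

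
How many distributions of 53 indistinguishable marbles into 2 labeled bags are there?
C(53+2-1, 2-1) = C(54, 1) = 54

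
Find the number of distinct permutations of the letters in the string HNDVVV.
6! / (1! × 1! × 3! × 1!) = 120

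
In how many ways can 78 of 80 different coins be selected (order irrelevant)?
C(80,78) = 80!/(78!×2!) = 3160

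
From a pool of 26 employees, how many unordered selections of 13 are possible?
C(26,13) = 26!/(13!×13!) = 10400600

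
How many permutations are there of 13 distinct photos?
13! = 6227020800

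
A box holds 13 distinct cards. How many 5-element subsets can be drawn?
C(13,5) = 13!/(5!×8!) = 1287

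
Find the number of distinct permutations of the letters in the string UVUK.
4! / (1! × 2! × 1!) = 12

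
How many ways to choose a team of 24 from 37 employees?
C(37,24) = 37!/(24!×13!) = 3562467300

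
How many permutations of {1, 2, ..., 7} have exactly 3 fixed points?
Choose the 3 fixed points C(7,3) = 35, derange the rest: !4 = Σ_{j=0}^{4} (-1)^j·4!/j! = 24 - 24 + 12 - 4 + 1 = 9. Product = 35 × 9 = 315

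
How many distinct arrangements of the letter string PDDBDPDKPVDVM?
13! / (1! × 5! × 1! × 3! × 1! × 2!) = 4324320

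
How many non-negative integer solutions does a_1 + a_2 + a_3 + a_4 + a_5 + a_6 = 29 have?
C(29+6-1, 6-1) = C(34, 5) = 278256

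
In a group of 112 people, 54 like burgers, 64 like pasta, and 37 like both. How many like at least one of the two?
|A∪B| = |A| + |B| - |A∩B| = 54 + 64 - 37 = 81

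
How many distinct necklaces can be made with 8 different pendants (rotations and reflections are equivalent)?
(8-1)!/2 = 5040/2 = 2520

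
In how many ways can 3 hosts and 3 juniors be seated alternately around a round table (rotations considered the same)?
Fix one of the hosts: (3-1)! ways for the remaining hosts, × 3! ways for the juniors = 2 × 6 = 12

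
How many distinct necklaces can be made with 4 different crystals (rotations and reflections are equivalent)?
(4-1)!/2 = 6/2 = 3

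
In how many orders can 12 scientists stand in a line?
12! = 479001600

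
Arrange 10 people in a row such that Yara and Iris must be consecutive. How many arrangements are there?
Treat the 2 as one block: (10-2+1)! × 2! = 362880 × 2 = 725760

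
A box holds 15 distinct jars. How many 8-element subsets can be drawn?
C(15,8) = 15!/(8!×7!) = 6435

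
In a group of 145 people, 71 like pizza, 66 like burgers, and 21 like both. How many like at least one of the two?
|A∪B| = |A| + |B| - |A∩B| = 71 + 66 - 21 = 116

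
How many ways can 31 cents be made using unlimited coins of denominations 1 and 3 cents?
Coefficient of x^31 in 1/(1-x^1) · 1/(1-x^3). Use j coins of 3 for j = 0..⌊31/3⌋ = 10, the rest in 1s: 10 + 1 = 11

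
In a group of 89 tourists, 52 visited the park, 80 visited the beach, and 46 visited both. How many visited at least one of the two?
|A∪B| = |A| + |B| - |A∩B| = 52 + 80 - 46 = 86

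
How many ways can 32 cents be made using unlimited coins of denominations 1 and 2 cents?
Coefficient of x^32 in 1/(1-x^1) · 1/(1-x^2). Use j coins of 2 for j = 0..⌊32/2⌋ = 16, the rest in 1s: 16 + 1 = 17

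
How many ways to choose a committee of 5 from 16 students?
C(16,5) = 16!/(5!×11!) = 4368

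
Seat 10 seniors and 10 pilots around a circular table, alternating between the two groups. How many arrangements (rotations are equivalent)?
Fix one of the seniors: (10-1)! ways for the remaining seniors, × 10! ways for the pilots = 362880 × 3628800 = 1316818944000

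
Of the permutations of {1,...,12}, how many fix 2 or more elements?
Exactly j fixed points: C(12,j)·!(12-j); sum over j ≥ 2 (derangement numbers via !m = (m-1)·(!(m-1) + !(m-2)): !0..!10 = 1, 0, 1, 2, 9, 44, 265, 1854, 14833, 133496, 1334961). Σ_{j=2}^{12} C(12,j)·!(12-j) = C(12,2)·!10 + C(12,3)·!9 + C(12,4)·!8 + C(12,5)·!7 + C(12,6)·!6 + C(12,7)·!5 + C(12,8)·!4 + C(12,9)·!3 + C(12,10)·!2 + C(12,11)·!1 + C(12,12)·!0 = 66·1334961 + 220·133496 + 495·14833 + 792·1854 + 924·265 + 792·44 + 495·9 + 220·2 + 66·1 + 12·0 + 1·1 = 126571919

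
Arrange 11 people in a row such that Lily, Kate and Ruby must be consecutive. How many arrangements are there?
Treat the 3 as one block: (11-3+1)! × 3! = 362880 × 6 = 2177280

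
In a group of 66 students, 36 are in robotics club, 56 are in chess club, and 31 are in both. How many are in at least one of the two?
|A∪B| = |A| + |B| - |A∩B| = 36 + 56 - 31 = 61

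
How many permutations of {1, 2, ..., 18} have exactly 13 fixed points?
Choose the 13 fixed points C(18,13) = 8568, derange the rest: !5 = Σ_{j=0}^{5} (-1)^j·5!/j! = 120 - 120 + 60 - 20 + 5 - 1 = 44. Product = 8568 × 44 = 376992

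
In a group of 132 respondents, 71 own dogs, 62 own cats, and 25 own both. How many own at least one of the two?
|A∪B| = |A| + |B| - |A∩B| = 71 + 62 - 25 = 108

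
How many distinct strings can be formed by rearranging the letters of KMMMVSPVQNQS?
12! / (3! × 1! × 1! × 2! × 2! × 2! × 1!) = 9979200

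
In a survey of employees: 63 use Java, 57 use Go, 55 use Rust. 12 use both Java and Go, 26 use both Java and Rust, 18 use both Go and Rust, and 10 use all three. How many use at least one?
|A∪B∪C| = 63+57+55-12-26-18+10 = 129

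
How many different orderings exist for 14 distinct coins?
14! = 87178291200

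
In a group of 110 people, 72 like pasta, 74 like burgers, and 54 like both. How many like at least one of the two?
|A∪B| = |A| + |B| - |A∩B| = 72 + 74 - 54 = 92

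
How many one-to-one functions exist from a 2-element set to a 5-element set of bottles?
P(5,2) = 5!/(5-2)! = 20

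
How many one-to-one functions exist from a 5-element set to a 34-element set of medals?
P(34,5) = 34!/(34-5)! = 33390720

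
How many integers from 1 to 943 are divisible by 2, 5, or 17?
⌊943/2⌋+⌊943/5⌋+⌊943/17⌋ - ⌊943/10⌋-⌊943/34⌋-⌊943/85⌋ + ⌊943/170⌋ = 471+188+55 - 94-27-11 + 5 = 587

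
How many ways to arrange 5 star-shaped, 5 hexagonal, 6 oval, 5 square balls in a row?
21! / (5! × 5! × 6! × 5!) = 41064607584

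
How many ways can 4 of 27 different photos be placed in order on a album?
P(27,4) = 27!/(27-4)! = 421200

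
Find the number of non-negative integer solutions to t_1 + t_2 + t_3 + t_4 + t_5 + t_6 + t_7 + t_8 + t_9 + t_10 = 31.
C(31+10-1, 10-1) = C(40, 9) = 273438880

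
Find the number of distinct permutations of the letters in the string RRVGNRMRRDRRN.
13! / (2! × 1! × 1! × 7! × 1! × 1!) = 617760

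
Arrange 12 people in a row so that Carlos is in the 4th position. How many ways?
Fix one position: (12-1)! = 39916800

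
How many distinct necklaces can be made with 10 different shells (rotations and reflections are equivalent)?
(10-1)!/2 = 362880/2 = 181440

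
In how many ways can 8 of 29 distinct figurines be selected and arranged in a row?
P(29,8) = 29!/(29-8)! = 173059286400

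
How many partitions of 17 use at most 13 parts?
By conjugation, equals partitions of 17 into parts ≤ 13. Let r_j(i) = number of partitions of i into parts ≤ j, for i = 0..17. r_1(i) = 1 for all i; r_j(i) = r_{j-1}(i) + r_j(i-j). Rows j = 2..13: ≤2: 1 1 2 2 3 3 4 4 5 5 6 6 7 7 8 8 9 9; ≤3: 1 1 2 3 4 5 7 8 10 12 14 16 19 21 24 27 30 33; ≤4: 1 1 2 3 5 6 9 11 15 18 23 27 34 39 47 54 64 72; ≤5: 1 1 2 3 5 7 10 13 18 23 30 37 47 57 70 84 101 119; ≤6: 1 1 2 3 5 7 11 14 20 26 35 44 58 71 90 110 136 163; ≤7: 1 1 2 3 5 7 11 15 21 28 38 49 65 82 105 131 164 201; ≤8: 1 1 2 3 5 7 11 15 22 29 40 52 70 89 116 146 186 230; ≤9: 1 1 2 3 5 7 11 15 22 30 41 54 73 94 123 157 201 252; ≤10: 1 1 2 3 5 7 11 15 22 30 42 55 75 97 128 164 212 267; ≤11: 1 1 2 3 5 7 11 15 22 30 42 56 76 99 131 169 219 278; ≤12: 1 1 2 3 5 7 11 15 22 30 42 56 77 100 133 172 224 285; ≤13: 1 1 2 3 5 7 11 15 22 30 42 56 77 101 134 174 227 290. r_13(17) = 290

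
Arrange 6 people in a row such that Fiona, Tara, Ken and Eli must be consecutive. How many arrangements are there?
Treat the 4 as one block: (6-4+1)! × 4! = 6 × 24 = 144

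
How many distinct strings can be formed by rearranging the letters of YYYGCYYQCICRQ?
13! / (1! × 3! × 5! × 2! × 1! × 1!) = 4324320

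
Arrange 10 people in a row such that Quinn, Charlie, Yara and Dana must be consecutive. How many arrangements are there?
Treat the 4 as one block: (10-4+1)! × 4! = 5040 × 24 = 120960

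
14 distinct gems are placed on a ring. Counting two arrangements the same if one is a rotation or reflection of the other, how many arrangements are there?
(14-1)!/2 = 6227020800/2 = 3113510400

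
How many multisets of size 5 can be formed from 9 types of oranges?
C(5+9-1, 9-1) = C(13, 8) = 1287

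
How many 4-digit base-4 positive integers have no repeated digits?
First digit: 3 choices (nonzero). Then descending: 3 × 3 × 2 × 1 = 18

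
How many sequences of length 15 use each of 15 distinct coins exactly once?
15! = 1307674368000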